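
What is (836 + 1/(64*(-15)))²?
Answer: 644100948481/921600 ≈ 6.9889e+5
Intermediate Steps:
(836 + 1/(64*(-15)))² = (836 + 1/(-960))² = (836 - 1/960)² = (802559/960)² = 644100948481/921600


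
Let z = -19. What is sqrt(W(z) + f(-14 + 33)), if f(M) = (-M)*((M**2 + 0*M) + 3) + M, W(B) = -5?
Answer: I*sqrt(6902) ≈ 83.078*I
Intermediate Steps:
f(M) = M - M*(3 + M**2) (f(M) = (-M)*((M**2 + 0) + 3) + M = (-M)*(M**2 + 3) + M = (-M)*(3 + M**2) + M = -M*(3 + M**2) + M = M - M*(3 + M**2))
sqrt(W(z) + f(-14 + 33)) = sqrt(-5 - (-14 + 33)*(2 + (-14 + 33)**2)) = sqrt(-5 - 1*19*(2 + 19**2)) = sqrt(-5 - 1*19*(2 + 361)) = sqrt(-5 - 1*19*363) = sqrt(-5 - 6897) = sqrt(-6902) = I*sqrt(6902)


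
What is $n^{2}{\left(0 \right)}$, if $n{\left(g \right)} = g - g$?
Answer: $0$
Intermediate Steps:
$n{\left(g \right)} = 0$
$n^{2}{\left(0 \right)} = 0^{2} = 0$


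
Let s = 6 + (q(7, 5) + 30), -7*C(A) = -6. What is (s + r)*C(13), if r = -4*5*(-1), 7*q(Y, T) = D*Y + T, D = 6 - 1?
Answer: 2592/49 ≈ 52.898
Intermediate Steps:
D = 5
C(A) = 6/7 (C(A) = -⅐*(-6) = 6/7)
q(Y, T) = T/7 + 5*Y/7 (q(Y, T) = (5*Y + T)/7 = (T + 5*Y)/7 = T/7 + 5*Y/7)
r = 20 (r = -20*(-1) = 20)
s = 292/7 (s = 6 + (((⅐)*5 + (5/7)*7) + 30) = 6 + ((5/7 + 5) + 30) = 6 + (40/7 + 30) = 6 + 250/7 = 292/7 ≈ 41.714)
(s + r)*C(13) = (292/7 + 20)*(6/7) = (432/7)*(6/7) = 2592/49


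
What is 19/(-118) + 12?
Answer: 1397/118 ≈ 11.839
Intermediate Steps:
19/(-118) + 12 = 19*(-1/118) + 12 = -19/118 + 12 = 1397/118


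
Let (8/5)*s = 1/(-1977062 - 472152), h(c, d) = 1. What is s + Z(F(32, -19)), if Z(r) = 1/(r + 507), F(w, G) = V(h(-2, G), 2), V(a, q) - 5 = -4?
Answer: 4897793/2488401424 ≈ 0.0019682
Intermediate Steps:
V(a, q) = 1 (V(a, q) = 5 - 4 = 1)
F(w, G) = 1
Z(r) = 1/(507 + r)
s = -5/19593712 (s = 5/(8*(-1977062 - 472152)) = (5/8)/(-2449214) = (5/8)*(-1/2449214) = -5/19593712 ≈ -2.5518e-7)
s + Z(F(32, -19)) = -5/19593712 + 1/(507 + 1) = -5/19593712 + 1/508 = 4897793/2488401424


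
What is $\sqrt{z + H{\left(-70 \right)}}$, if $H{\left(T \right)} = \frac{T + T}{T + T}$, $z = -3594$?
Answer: $i \sqrt{3593} \approx 59.942 i$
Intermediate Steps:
$H{\left(T \right)} = 1$ ($H{\left(T \right)} = \frac{2 T}{2 T} = 2 T \frac{1}{2 T} = 1$)
$\sqrt{z + H{\left(-70 \right)}} = \sqrt{-3594 + 1} = \sqrt{-3593} = i \sqrt{3593}$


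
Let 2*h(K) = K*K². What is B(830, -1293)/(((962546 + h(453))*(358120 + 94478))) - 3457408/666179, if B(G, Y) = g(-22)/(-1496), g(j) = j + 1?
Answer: -311095084797007864557/59942307212508887672 ≈ -5.1899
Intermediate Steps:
h(K) = K³/2 (h(K) = (K*K²)/2 = K³/2)
g(j) = 1 + j
B(G, Y) = 21/1496 (B(G, Y) = (1 - 22)/(-1496) = -21*(-1/1496) = 21/1496)
B(830, -1293)/(((962546 + h(453))*(358120 + 94478))) - 3457408/666179 = 21/(1496*(((962546 + (½)*453³)*(358120 + 94478)))) - 3457408/666179 = 21/(1496*(((962546 + (½)*92959677)*452598))) - 3457408*1/666179 = 21/(1496*(((962546 + 92959677/2)*452598))) - 3457408/666179 = 21/(1496*(((94884769/2)*452598))) - 3457408/666179 = (21/1496)/21472328339931 - 3457408/666179 = (21/1496)*(1/21472328339931) - 3457408/666179 = 1/1529647771263656 - 3457408/666179 = -311095084797007864557/59942307212508887672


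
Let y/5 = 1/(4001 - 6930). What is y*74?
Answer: -370/2929 ≈ -0.12632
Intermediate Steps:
y = -5/2929 (y = 5/(4001 - 6930) = 5/(-2929) = 5*(-1/2929) = -5/2929 ≈ -0.0017071)
y*74 = -5/2929*74 = -370/2929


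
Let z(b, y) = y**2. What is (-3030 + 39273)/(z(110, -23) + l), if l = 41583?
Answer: 36243/42112 ≈ 0.86063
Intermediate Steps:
(-3030 + 39273)/(z(110, -23) + l) = (-3030 + 39273)/((-23)**2 + 41583) = 36243/(529 + 41583) = 36243/42112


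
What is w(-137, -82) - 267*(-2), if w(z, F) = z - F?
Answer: 479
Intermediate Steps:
w(-137, -82) - 267*(-2) = (-137 - 1*(-82)) - 267*(-2) = (-137 + 82) + 534 = -55 + 534 = 479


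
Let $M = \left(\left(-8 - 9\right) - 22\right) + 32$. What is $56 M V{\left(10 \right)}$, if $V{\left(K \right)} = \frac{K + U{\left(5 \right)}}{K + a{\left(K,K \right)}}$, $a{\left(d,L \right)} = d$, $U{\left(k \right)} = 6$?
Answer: $- \frac{1568}{5} \approx -313.6$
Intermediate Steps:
$M = -7$ ($M = \left(-17 - 22\right) + 32 = -39 + 32 = -7$)
$V{\left(K \right)} = \frac{6 + K}{2 K}$ ($V{\left(K \right)} = \frac{K + 6}{K + K} = \frac{6 + K}{2 K}$)
$56 M V{\left(10 \right)} = 56 \left(-7\right) \frac{6 + 10}{2 \cdot 10} = - 392 \cdot \frac{1}{2} \cdot \frac{1}{10} \cdot 16 = \left(-392\right) \frac{4}{5} = - \frac{1568}{5}$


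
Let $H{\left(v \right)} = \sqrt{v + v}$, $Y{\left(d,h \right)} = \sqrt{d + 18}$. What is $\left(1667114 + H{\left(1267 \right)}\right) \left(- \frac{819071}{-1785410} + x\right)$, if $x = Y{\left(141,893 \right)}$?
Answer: $\frac{\left(74461 + 162310 \sqrt{159}\right) \left(1667114 + \sqrt{2534}\right)}{162310} \approx 2.1787 \cdot 10^{7}$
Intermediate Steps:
$Y{\left(d,h \right)} = \sqrt{18 + d}$
$x = \sqrt{159}$ ($x = \sqrt{18 + 141} = \sqrt{159} \approx 12.61$)
$H{\left(v \right)} = \sqrt{2} \sqrt{v}$ ($H{\left(v \right)} = \sqrt{2 v} = \sqrt{2} \sqrt{v}$)
$\left(1667114 + H{\left(1267 \right)}\right) \left(- \frac{819071}{-1785410} + x\right) = \left(1667114 + \sqrt{2} \sqrt{1267}\right) \left(- \frac{819071}{-1785410} + \sqrt{159}\right) = \left(1667114 + \sqrt{2534}\right) \left(\left(-819071\right) \left(- \frac{1}{1785410}\right) + \sqrt{159}\right) = \left(1667114 + \sqrt{2534}\right) \left(\frac{74461}{162310} + \sqrt{159}\right)$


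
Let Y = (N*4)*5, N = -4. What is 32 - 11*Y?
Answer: 912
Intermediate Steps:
Y = -80 (Y = -4*4*5 = -16*5 = -80)
32 - 11*Y = 32 - 11*(-80) = 32 + 880 = 912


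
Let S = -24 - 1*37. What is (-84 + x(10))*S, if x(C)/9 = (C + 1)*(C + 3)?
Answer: -73383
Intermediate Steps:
S = -61 (S = -24 - 37 = -61)
x(C) = 9*(1 + C)*(3 + C) (x(C) = 9*((C + 1)*(C + 3)) = 9*((1 + C)*(3 + C)) = 9*(1 + C)*(3 + C))
(-84 + x(10))*S = (-84 + (27 + 9*10² + 36*10))*(-61) = (-84 + (27 + 9*100 + 360))*(-61) = (-84 + (27 + 900 + 360))*(-61) = (-84 + 1287)*(-61) = 1203*(-61) = -73383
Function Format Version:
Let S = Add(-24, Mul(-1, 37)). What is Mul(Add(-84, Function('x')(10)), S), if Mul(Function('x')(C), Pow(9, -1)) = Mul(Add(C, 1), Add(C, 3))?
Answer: -73383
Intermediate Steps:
S = -61 (S = Add(-24, -37) = -61)
Function('x')(C) = Mul(9, Add(1, C), Add(3, C)) (Function('x')(C) = Mul(9, Mul(Add(C, 1), Add(C, 3))) = Mul(9, Mul(Add(1, C), Add(3, C))) = Mul(9, Add(1, C), Add(3, C)))
Mul(Add(-84, Function('x')(10)), S) = Mul(Add(-84, Add(27, Mul(9, Pow(10, 2)), Mul(36, 10))), -61) = Mul(Add(-84, Add(27, Mul(9, 100), 360)), -61) = Mul(Add(-84, Add(27, 900, 360)), -61) = Mul(Add(-84, 1287), -61) = Mul(1203, -61) = -73383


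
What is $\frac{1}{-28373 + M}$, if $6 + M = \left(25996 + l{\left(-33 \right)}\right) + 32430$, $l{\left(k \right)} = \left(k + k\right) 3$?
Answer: $\frac{1}{29849} \approx 3.3502 \cdot 10^{-5}$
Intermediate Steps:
$l{\left(k \right)} = 6 k$ ($l{\left(k \right)} = 2 k 3 = 6 k$)
$M = 58222$ ($M = -6 + \left(\left(25996 + 6 \left(-33\right)\right) + 32430\right) = -6 + \left(\left(25996 - 198\right) + 32430\right) = -6 + \left(25798 + 32430\right) = -6 + 58228 = 58222$)
$\frac{1}{-28373 + M} = \frac{1}{-28373 + 58222} = \frac{1}{29849}$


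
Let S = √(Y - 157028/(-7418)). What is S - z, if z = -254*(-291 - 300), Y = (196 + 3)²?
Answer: -150114 + √545069532707/3709 ≈ -1.4992e+5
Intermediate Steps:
Y = 39601 (Y = 199² = 39601)
S = √545069532707/3709 (S = √(39601 - 157028/(-7418)) = √(39601 - 157028*(-1/7418)) = √(39601 + 78514/3709) = √(146958623/3709) = √545069532707/3709 ≈ 199.05)
z = 150114 (z = -254*(-591) = 150114)
S - z = √545069532707/3709 - 1*150114 = √545069532707/3709 - 150114 = -150114 + √545069532707/3709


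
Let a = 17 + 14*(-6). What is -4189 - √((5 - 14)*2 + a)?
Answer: -4189 - I*√85 ≈ -4189.0 - 9.2195*I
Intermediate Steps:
a = -67 (a = 17 - 84 = -67)
-4189 - √((5 - 14)*2 + a) = -4189 - √((5 - 14)*2 - 67) = -4189 - √(-9*2 - 67) = -4189 - √(-18 - 67) = -4189 - √(-85) = -4189 - I*√85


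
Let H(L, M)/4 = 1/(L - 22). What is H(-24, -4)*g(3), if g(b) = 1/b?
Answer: -2/69 ≈ -0.028986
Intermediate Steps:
H(L, M) = 4/(-22 + L) (H(L, M) = 4/(L - 22) = 4/(-22 + L))
g(b) = 1/b
H(-24, -4)*g(3) = (4/(-22 - 24))/3 = (4/(-46))*(⅓) = (4*(-1/46))*(⅓) = -2/23*⅓ = -2/69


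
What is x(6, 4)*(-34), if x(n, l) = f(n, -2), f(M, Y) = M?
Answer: -204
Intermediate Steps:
x(n, l) = n
x(6, 4)*(-34) = 6*(-34) = -204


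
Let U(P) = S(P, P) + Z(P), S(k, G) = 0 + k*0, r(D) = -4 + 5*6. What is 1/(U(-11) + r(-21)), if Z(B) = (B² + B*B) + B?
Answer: 1/257 ≈ 0.0038911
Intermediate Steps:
Z(B) = B + 2*B² (Z(B) = (B² + B²) + B = 2*B² + B = B + 2*B²)
r(D) = 26 (r(D) = -4 + 30 = 26)
S(k, G) = 0 (S(k, G) = 0 + 0 = 0)
U(P) = P*(1 + 2*P) (U(P) = 0 + P*(1 + 2*P) = P*(1 + 2*P))
1/(U(-11) + r(-21)) = 1/(-11*(1 + 2*(-11)) + 26) = 1/(-11*(1 - 22) + 26) = 1/(-11*(-21) + 26) = 1/(231 + 26) = 1/257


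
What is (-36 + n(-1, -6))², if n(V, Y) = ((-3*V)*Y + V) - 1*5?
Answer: 3600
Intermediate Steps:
n(V, Y) = -5 + V - 3*V*Y (n(V, Y) = (-3*V*Y + V) - 5 = (V - 3*V*Y) - 5 = -5 + V - 3*V*Y)
(-36 + n(-1, -6))² = (-36 + (-5 - 1 - 3*(-1)*(-6)))² = (-36 + (-5 - 1 - 18))² = (-36 - 24)² = (-60)² = 3600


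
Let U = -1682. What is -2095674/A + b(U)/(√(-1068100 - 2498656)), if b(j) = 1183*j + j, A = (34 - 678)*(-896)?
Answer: -149691/41216 + 995744*I*√891689/891689 ≈ -3.6319 + 1054.5*I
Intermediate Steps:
A = 577024 (A = -644*(-896) = 577024)
b(j) = 1184*j
-2095674/A + b(U)/(√(-1068100 - 2498656)) = -2095674/577024 + (1184*(-1682))/(√(-1068100 - 2498656)) = -2095674*1/577024 - 1991488*(-I*√891689/1783378) = -149691/41216 - 1991488*(-I*√891689/1783378) = -149691/41216 - (-995744)*I*√891689/891689 = -149691/41216 + 995744*I*√891689/891689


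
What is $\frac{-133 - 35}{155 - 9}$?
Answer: $- \frac{84}{73} \approx -1.1507$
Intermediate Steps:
$\frac{-133 - 35}{155 - 9} = \frac{1}{146} \left(-168\right) = - \frac{84}{73}$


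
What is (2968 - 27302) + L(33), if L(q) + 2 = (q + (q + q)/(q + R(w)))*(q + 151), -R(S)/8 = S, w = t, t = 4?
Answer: -6120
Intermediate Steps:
w = 4
R(S) = -8*S
L(q) = -2 + (151 + q)*(q + 2*q/(-32 + q)) (L(q) = -2 + (q + (q + q)/(q - 8*4))*(q + 151) = -2 + (q + (2*q)/(q - 32))*(151 + q) = -2 + (q + (2*q)/(-32 + q))*(151 + q) = -2 + (q + 2*q/(-32 + q))*(151 + q) = -2 + (151 + q)*(q + 2*q/(-32 + q)))
(2968 - 27302) + L(33) = (2968 - 27302) + (64 + 33**3 - 4532*33 + 121*33**2)/(-32 + 33) = -24334 + (64 + 35937 - 149556 + 121*1089)/1 = -24334 + 1*(64 + 35937 - 149556 + 131769) = -24334 + 1*18214 = -24334 + 18214 = -6120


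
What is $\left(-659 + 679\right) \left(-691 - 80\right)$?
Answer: $-15420$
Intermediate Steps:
$\left(-659 + 679\right) \left(-691 - 80\right) = 20 \left(-691 - 80\right) = 20 \left(-771\right) = -15420$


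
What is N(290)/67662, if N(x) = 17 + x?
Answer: 307/67662 ≈ 0.0045373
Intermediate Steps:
N(290)/67662 = (17 + 290)/67662 = 307*(1/67662) = 307/67662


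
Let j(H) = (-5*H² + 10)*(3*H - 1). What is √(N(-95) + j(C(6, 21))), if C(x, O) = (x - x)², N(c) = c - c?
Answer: I*√10 ≈ 3.1623*I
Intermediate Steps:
N(c) = 0
C(x, O) = 0 (C(x, O) = 0² = 0)
j(H) = (-1 + 3*H)*(10 - 5*H²) (j(H) = (10 - 5*H²)*(-1 + 3*H) = (-1 + 3*H)*(10 - 5*H²))
√(N(-95) + j(C(6, 21))) = √(0 + (-10 - 15*0³ + 5*0² + 30*0)) = √(0 + (-10 - 15*0 + 5*0 + 0)) = √(0 + (-10 + 0 + 0 + 0)) = √(0 - 10) = √(-10) = I*√10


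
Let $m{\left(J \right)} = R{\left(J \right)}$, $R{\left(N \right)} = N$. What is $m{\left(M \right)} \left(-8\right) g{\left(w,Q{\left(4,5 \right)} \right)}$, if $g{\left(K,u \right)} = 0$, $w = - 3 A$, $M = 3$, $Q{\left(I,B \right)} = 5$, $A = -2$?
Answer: $0$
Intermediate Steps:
$m{\left(J \right)} = J$
$w = 6$ ($w = \left(-3\right) \left(-2\right) = 6$)
$m{\left(M \right)} \left(-8\right) g{\left(w,Q{\left(4,5 \right)} \right)} = 3 \left(-8\right) 0 = \left(-24\right) 0 = 0$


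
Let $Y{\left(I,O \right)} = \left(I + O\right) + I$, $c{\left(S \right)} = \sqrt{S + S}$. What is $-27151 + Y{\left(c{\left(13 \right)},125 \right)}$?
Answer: $-27026 + 2 \sqrt{26} \approx -27016.0$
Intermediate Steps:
$c{\left(S \right)} = \sqrt{2} \sqrt{S}$ ($c{\left(S \right)} = \sqrt{2 S} = \sqrt{2} \sqrt{S}$)
$Y{\left(I,O \right)} = O + 2 I$
$-27151 + Y{\left(c{\left(13 \right)},125 \right)} = -27151 + \left(125 + 2 \sqrt{2} \sqrt{13}\right) = -27151 + \left(125 + 2 \sqrt{26}\right) = -27026 + 2 \sqrt{26}$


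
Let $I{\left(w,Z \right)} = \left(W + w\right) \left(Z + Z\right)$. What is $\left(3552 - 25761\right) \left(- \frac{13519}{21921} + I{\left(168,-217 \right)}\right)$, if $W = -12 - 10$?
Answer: $\frac{10282883693489}{7307} \approx 1.4073 \cdot 10^{9}$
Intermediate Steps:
$W = -22$
$I{\left(w,Z \right)} = 2 Z \left(-22 + w\right)$ ($I{\left(w,Z \right)} = \left(-22 + w\right) \left(Z + Z\right) = \left(-22 + w\right) 2 Z = 2 Z \left(-22 + w\right)$)
$\left(3552 - 25761\right) \left(- \frac{13519}{21921} + I{\left(168,-217 \right)}\right) = \left(3552 - 25761\right) \left(- \frac{13519}{21921} + 2 \left(-217\right) \left(-22 + 168\right)\right) = - 22209 \left(\left(-13519\right) \frac{1}{21921} + 2 \left(-217\right) 146\right) = - 22209 \left(- \frac{13519}{21921} - 63364\right) = \left(-22209\right) \left(- \frac{1389015763}{21921}\right) = \frac{10282883693489}{7307}$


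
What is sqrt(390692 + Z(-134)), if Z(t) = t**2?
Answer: 2*sqrt(102162) ≈ 639.26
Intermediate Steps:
sqrt(390692 + Z(-134)) = sqrt(390692 + (-134)**2) = sqrt(390692 + 17956) = sqrt(408648) = 2*sqrt(102162)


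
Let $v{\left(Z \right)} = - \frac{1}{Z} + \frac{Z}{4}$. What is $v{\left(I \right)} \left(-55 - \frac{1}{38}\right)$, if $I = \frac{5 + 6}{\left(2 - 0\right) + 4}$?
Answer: $\frac{16031}{3344} \approx 4.794$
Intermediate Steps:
$I = \frac{11}{6}$ ($I = \frac{11}{\left(2 + 0\right) + 4} = \frac{11}{2 + 4} = \frac{11}{6} \approx 1.8333$)
$v{\left(Z \right)} = - \frac{1}{Z} + \frac{Z}{4}$ ($v{\left(Z \right)} = - \frac{1}{Z} + Z \frac{1}{4} = - \frac{1}{Z} + \frac{Z}{4}$)
$v{\left(I \right)} \left(-55 - \frac{1}{38}\right) = \left(- \frac{1}{\frac{11}{6}} + \frac{1}{4} \cdot \frac{11}{6}\right) \left(-55 - \frac{1}{38}\right) = \left(\left(-1\right) \frac{6}{11} + \frac{11}{24}\right) \left(-55 - \frac{1}{38}\right) = \left(- \frac{6}{11} + \frac{11}{24}\right) \left(-55 - \frac{1}{38}\right) = \left(- \frac{23}{264}\right) \left(- \frac{2091}{38}\right) = \frac{16031}{3344}$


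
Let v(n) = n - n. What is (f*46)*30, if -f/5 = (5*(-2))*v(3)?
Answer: 0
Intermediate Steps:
v(n) = 0
f = 0 (f = -5*5*(-2)*0 = -(-50)*0 = -5*0 = 0)
(f*46)*30 = (0*46)*30 = 0*30 = 0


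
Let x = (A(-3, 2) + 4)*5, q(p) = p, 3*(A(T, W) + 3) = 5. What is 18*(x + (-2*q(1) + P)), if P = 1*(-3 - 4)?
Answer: 78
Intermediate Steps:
A(T, W) = -4/3 (A(T, W) = -3 + (⅓)*5 = -3 + 5/3 = -4/3)
P = -7 (P = 1*(-7) = -7)
x = 40/3 (x = (-4/3 + 4)*5 = (8/3)*5 = 40/3 ≈ 13.333)
18*(x + (-2*q(1) + P)) = 18*(40/3 + (-2*1 - 7)) = 18*(40/3 + (-2 - 7)) = 18*(40/3 - 9) = 18*(13/3) = 78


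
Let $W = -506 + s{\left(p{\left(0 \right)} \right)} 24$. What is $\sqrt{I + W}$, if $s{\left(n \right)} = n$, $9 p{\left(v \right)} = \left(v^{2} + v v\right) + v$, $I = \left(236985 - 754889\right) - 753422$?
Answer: $2 i \sqrt{317958} \approx 1127.8 i$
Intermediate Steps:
$I = -1271326$ ($I = -517904 - 753422 = -1271326$)
$p{\left(v \right)} = \frac{v}{9} + \frac{2 v^{2}}{9}$ ($p{\left(v \right)} = \frac{\left(v^{2} + v v\right) + v}{9} = \frac{\left(v^{2} + v^{2}\right) + v}{9} = \frac{2 v^{2} + v}{9} = \frac{v + 2 v^{2}}{9} = \frac{v}{9} + \frac{2 v^{2}}{9}$)
$W = -506$ ($W = -506 + \frac{1}{9} \cdot 0 \left(1 + 2 \cdot 0\right) 24 = -506 + \frac{1}{9} \cdot 0 \left(1 + 0\right) 24 = -506 + \frac{1}{9} \cdot 0 \cdot 1 \cdot 24 = -506 + 0 \cdot 24 = -506 + 0 = -506$)
$\sqrt{I + W} = \sqrt{-1271326 - 506} = \sqrt{-1271832} = 2 i \sqrt{317958}$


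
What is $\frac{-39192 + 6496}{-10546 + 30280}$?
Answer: $- \frac{16348}{9867} \approx -1.6568$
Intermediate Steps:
$\frac{-39192 + 6496}{-10546 + 30280} = - \frac{32696}{19734} = \left(-32696\right) \frac{1}{19734} = - \frac{16348}{9867}$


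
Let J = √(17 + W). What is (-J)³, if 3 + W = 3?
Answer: -17*√17 ≈ -70.093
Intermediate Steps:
W = 0 (W = -3 + 3 = 0)
J = √17 (J = √(17 + 0) = √17 ≈ 4.1231)
(-J)³ = (-√17)³ = -17*√17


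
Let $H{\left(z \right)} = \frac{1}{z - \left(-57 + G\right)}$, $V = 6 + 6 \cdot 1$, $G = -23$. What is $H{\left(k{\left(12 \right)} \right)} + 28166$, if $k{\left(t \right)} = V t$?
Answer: $\frac{6309185}{224} \approx 28166.0$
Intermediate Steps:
$V = 12$ ($V = 6 + 6 = 12$)
$k{\left(t \right)} = 12 t$
$H{\left(z \right)} = \frac{1}{80 + z}$ ($H{\left(z \right)} = \frac{1}{z + \left(57 - -23\right)} = \frac{1}{z + \left(57 + 23\right)} = \frac{1}{z + 80} = \frac{1}{80 + z}$)
$H{\left(k{\left(12 \right)} \right)} + 28166 = \frac{1}{80 + 12 \cdot 12} + 28166 = \frac{1}{80 + 144} + 28166 = \frac{1}{224} + 28166 = \frac{6309185}{224}$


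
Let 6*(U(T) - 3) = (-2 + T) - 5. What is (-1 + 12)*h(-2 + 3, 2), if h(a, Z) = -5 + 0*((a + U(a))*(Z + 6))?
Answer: -55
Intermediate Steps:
U(T) = 11/6 + T/6 (U(T) = 3 + ((-2 + T) - 5)/6 = 3 + (-7 + T)/6 = 3 + (-7/6 + T/6) = 11/6 + T/6)
h(a, Z) = -5 (h(a, Z) = -5 + 0*((a + (11/6 + a/6))*(Z + 6)) = -5 + 0*((11/6 + 7*a/6)*(6 + Z)) = -5 + 0*((6 + Z)*(11/6 + 7*a/6)) = -5 + 0 = -5)
(-1 + 12)*h(-2 + 3, 2) = (-1 + 12)*(-5) = 11*(-5) = -55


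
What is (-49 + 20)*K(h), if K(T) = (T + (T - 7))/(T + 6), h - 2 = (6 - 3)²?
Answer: -435/17 ≈ -25.588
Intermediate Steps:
h = 11 (h = 2 + (6 - 3)² = 2 + 3² = 2 + 9 = 11)
K(T) = (-7 + 2*T)/(6 + T) (K(T) = (T + (-7 + T))/(6 + T) = (-7 + 2*T)/(6 + T))
(-49 + 20)*K(h) = (-49 + 20)*((-7 + 2*11)/(6 + 11)) = -29*(-7 + 22)/17 = -29*15/17 = -435/17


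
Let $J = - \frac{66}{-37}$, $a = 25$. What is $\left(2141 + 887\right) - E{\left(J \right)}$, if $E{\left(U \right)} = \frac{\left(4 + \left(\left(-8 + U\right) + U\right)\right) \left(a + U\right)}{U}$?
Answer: $\frac{3705116}{1221} \approx 3034.5$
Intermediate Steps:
$J = \frac{66}{37}$ ($J = \left(-66\right) \left(- \frac{1}{37}\right) = \frac{66}{37} \approx 1.7838$)
$E{\left(U \right)} = \frac{\left(-4 + 2 U\right) \left(25 + U\right)}{U}$ ($E{\left(U \right)} = \frac{\left(4 + \left(\left(-8 + U\right) + U\right)\right) \left(25 + U\right)}{U} = \frac{\left(4 + \left(-8 + 2 U\right)\right) \left(25 + U\right)}{U} = \frac{\left(-4 + 2 U\right) \left(25 + U\right)}{U}$)
$\left(2141 + 887\right) - E{\left(J \right)} = \left(2141 + 887\right) - \left(46 - \frac{100}{\frac{66}{37}} + 2 \cdot \frac{66}{37}\right) = 3028 - \left(46 - \frac{1850}{33} + \frac{132}{37}\right) = 3028 - - \frac{7928}{1221} = 3028 + \frac{7928}{1221} = \frac{3705116}{1221}$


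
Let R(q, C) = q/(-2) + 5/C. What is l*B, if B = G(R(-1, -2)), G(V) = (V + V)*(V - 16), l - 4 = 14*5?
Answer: 5328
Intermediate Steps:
R(q, C) = 5/C - q/2 (R(q, C) = q*(-½) + 5/C = -q/2 + 5/C = 5/C - q/2)
l = 74 (l = 4 + 14*5 = 4 + 70 = 74)
G(V) = 2*V*(-16 + V) (G(V) = (2*V)*(-16 + V) = 2*V*(-16 + V))
B = 72 (B = 2*(5/(-2) - ½*(-1))*(-16 + (5/(-2) - ½*(-1))) = 2*(5*(-½) + ½)*(-16 + (5*(-½) + ½)) = 2*(-5/2 + ½)*(-16 + (-5/2 + ½)) = 2*(-2)*(-16 - 2) = 2*(-2)*(-18) = 72)
l*B = 74*72 = 5328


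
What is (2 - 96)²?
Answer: 8836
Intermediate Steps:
(2 - 96)² = (-94)² = 8836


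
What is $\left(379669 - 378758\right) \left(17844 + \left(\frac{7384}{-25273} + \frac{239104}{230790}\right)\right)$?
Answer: $\frac{47410276073816716}{2916377835} \approx 1.6257 \cdot 10^{7}$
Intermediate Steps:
$\left(379669 - 378758\right) \left(17844 + \left(\frac{7384}{-25273} + \frac{239104}{230790}\right)\right) = 911 \left(17844 + \left(7384 \left(- \frac{1}{25273}\right) + 239104 \cdot \frac{1}{230790}\right)\right) = 911 \left(17844 + \left(- \frac{7384}{25273} + \frac{119552}{115395}\right)\right) = 911 \left(17844 + \frac{2169361016}{2916377835}\right) = 911 \cdot \frac{52042015448756}{2916377835} = \frac{47410276073816716}{2916377835}$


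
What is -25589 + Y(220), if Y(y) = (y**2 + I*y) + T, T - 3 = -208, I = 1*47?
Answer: 32946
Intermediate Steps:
I = 47
T = -205 (T = 3 - 208 = -205)
Y(y) = -205 + y**2 + 47*y (Y(y) = (y**2 + 47*y) - 205 = -205 + y**2 + 47*y)
-25589 + Y(220) = -25589 + (-205 + 220**2 + 47*220) = -25589 + (-205 + 48400 + 10340) = -25589 + 58535 = 32946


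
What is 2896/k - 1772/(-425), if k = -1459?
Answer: 1354548/620075 ≈ 2.1845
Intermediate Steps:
2896/k - 1772/(-425) = 2896/(-1459) - 1772/(-425) = 2896*(-1/1459) - 1772*(-1/425) = -2896/1459 + 1772/425 = 1354548/620075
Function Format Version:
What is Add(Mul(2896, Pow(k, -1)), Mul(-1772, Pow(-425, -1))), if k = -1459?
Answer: Rational(1354548, 620075) ≈ 2.1845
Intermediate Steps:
Add(Mul(2896, Pow(k, -1)), Mul(-1772, Pow(-425, -1))) = Add(Mul(2896, Pow(-1459, -1)), Mul(-1772, Pow(-425, -1))) = Add(Mul(2896, Rational(-1, 1459)), Mul(-1772, Rational(-1, 425))) = Add(Rational(-2896, 1459), Rational(1772, 425)) = Rational(1354548, 620075)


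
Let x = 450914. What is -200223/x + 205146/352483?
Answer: 21927999735/158939519462 ≈ 0.13796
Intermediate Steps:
-200223/x + 205146/352483 = -200223/450914 + 205146/352483 = 21927999735/158939519462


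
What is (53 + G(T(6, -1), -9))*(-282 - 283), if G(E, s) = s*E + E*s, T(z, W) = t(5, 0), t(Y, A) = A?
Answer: -29945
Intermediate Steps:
T(z, W) = 0
G(E, s) = 2*E*s (G(E, s) = E*s + E*s = 2*E*s)
(53 + G(T(6, -1), -9))*(-282 - 283) = (53 + 2*0*(-9))*(-282 - 283) = (53 + 0)*(-565) = 53*(-565) = -29945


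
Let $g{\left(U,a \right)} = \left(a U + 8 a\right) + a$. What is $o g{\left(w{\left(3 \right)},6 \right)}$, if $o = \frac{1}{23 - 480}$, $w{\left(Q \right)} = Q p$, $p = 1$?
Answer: $- \frac{72}{457} \approx -0.15755$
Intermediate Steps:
$w{\left(Q \right)} = Q$ ($w{\left(Q \right)} = Q 1 = Q$)
$g{\left(U,a \right)} = 9 a + U a$ ($g{\left(U,a \right)} = \left(U a + 8 a\right) + a = \left(8 a + U a\right) + a = 9 a + U a$)
$o = - \frac{1}{457}$ ($o = \frac{1}{-457} = - \frac{1}{457} \approx -0.0021882$)
$o g{\left(w{\left(3 \right)},6 \right)} = - \frac{6 \left(9 + 3\right)}{457} = - \frac{6 \cdot 12}{457} = \left(- \frac{1}{457}\right) 72 = - \frac{72}{457}$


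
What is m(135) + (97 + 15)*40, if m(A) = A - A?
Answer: 4480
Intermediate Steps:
m(A) = 0
m(135) + (97 + 15)*40 = 0 + (97 + 15)*40 = 0 + 112*40 = 0 + 4480 = 4480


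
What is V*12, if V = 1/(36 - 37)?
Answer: -12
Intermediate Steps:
V = -1 (V = 1/(-1) = -1)
V*12 = -1*12 = -12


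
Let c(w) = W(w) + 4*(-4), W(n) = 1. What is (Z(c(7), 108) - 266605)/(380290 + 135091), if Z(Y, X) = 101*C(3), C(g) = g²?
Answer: -265696/515381 ≈ -0.51553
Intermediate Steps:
c(w) = -15 (c(w) = 1 + 4*(-4) = 1 - 16 = -15)
Z(Y, X) = 909 (Z(Y, X) = 101*3² = 101*9 = 909)
(Z(c(7), 108) - 266605)/(380290 + 135091) = (909 - 266605)/(380290 + 135091) = -265696/515381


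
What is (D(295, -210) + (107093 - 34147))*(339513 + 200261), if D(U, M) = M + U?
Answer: 39420234994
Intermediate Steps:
(D(295, -210) + (107093 - 34147))*(339513 + 200261) = ((-210 + 295) + (107093 - 34147))*(339513 + 200261) = (85 + 72946)*539774 = 73031*539774 = 39420234994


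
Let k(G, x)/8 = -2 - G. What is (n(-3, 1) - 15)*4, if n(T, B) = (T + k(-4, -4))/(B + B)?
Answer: -34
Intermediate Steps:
k(G, x) = -16 - 8*G (k(G, x) = 8*(-2 - G) = -16 - 8*G)
n(T, B) = (16 + T)/(2*B) (n(T, B) = (T + (-16 - 8*(-4)))/(B + B) = (T + (-16 + 32))/((2*B)) = (T + 16)*(1/(2*B)) = (16 + T)*(1/(2*B)) = (16 + T)/(2*B))
(n(-3, 1) - 15)*4 = ((½)*(16 - 3)/1 - 15)*4 = ((½)*1*13 - 15)*4 = (13/2 - 15)*4 = -17/2*4 = -34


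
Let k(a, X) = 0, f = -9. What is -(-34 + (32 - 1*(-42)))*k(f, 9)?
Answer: 0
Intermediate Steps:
-(-34 + (32 - 1*(-42)))*k(f, 9) = -(-34 + (32 - 1*(-42)))*0 = -(-34 + (32 + 42))*0 = -(-34 + 74)*0 = -40*0 = -1*0 = 0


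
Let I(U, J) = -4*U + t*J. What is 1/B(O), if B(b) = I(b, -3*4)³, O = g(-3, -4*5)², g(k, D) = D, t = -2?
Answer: -1/3914430976 ≈ -2.5546e-10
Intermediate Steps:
I(U, J) = -4*U - 2*J
O = 400 (O = (-4*5)² = (-20)² = 400)
B(b) = (24 - 4*b)³ (B(b) = (-4*b - (-6)*4)³ = (-4*b - 2*(-12))³ = (-4*b + 24)³ = (24 - 4*b)³)
1/B(O) = 1/(-64*(-6 + 400)³) = 1/(-64*394³) = 1/(-64*61162984) = 1/(-3914430976) = -1/3914430976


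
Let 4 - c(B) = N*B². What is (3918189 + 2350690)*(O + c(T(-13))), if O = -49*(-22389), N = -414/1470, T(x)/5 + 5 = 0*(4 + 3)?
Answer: 337045088347990/49 ≈ 6.8785e+12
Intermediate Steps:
T(x) = -25 (T(x) = -25 + 5*(0*(4 + 3)) = -25 + 5*(0*7) = -25 + 5*0 = -25 + 0 = -25)
N = -69/245 (N = -414*1/1470 = -69/245 ≈ -0.28163)
c(B) = 4 + 69*B²/245 (c(B) = 4 - (-69)*B²/245 = 4 + 69*B²/245)
O = 1097061
(3918189 + 2350690)*(O + c(T(-13))) = (3918189 + 2350690)*(1097061 + (4 + (69/245)*(-25)²)) = 6268879*(1097061 + (4 + (69/245)*625)) = 6268879*(1097061 + (4 + 8625/49)) = 6268879*(1097061 + 8821/49) = 6268879*(53764810/49) = 337045088347990/49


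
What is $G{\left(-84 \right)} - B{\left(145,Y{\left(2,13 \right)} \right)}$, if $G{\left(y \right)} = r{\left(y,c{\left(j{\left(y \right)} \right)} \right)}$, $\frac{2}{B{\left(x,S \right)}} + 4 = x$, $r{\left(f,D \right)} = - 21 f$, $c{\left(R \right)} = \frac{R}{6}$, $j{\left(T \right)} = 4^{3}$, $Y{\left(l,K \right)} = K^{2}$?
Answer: $\frac{248722}{141} \approx 1764.0$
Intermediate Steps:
$j{\left(T \right)} = 64$
$c{\left(R \right)} = \frac{R}{6}$ ($c{\left(R \right)} = R \frac{1}{6} = \frac{R}{6}$)
$B{\left(x,S \right)} = \frac{2}{-4 + x}$
$G{\left(y \right)} = - 21 y$
$G{\left(-84 \right)} - B{\left(145,Y{\left(2,13 \right)} \right)} = \left(-21\right) \left(-84\right) - \frac{2}{-4 + 145} = 1764 - \frac{2}{141} = \frac{248722}{141}$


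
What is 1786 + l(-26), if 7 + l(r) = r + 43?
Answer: 1796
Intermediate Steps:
l(r) = 36 + r (l(r) = -7 + (r + 43) = -7 + (43 + r) = 36 + r)
1786 + l(-26) = 1786 + (36 - 26) = 1786 + 10 = 1796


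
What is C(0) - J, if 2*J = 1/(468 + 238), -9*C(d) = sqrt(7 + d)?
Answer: -1/1412 - sqrt(7)/9 ≈ -0.29468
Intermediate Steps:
C(d) = -sqrt(7 + d)/9
J = 1/1412 (J = 1/(2*(468 + 238)) = (1/2)/706 = (1/2)*(1/706) = 1/1412 ≈ 0.00070821)
C(0) - J = -sqrt(7 + 0)/9 - 1*1/1412 = -sqrt(7)/9 - 1/1412 = -1/1412 - sqrt(7)/9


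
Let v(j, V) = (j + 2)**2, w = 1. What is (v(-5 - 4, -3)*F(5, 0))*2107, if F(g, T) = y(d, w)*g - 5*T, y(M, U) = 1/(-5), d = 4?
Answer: -103243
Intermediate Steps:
y(M, U) = -1/5
v(j, V) = (2 + j)**2
F(g, T) = -5*T - g/5 (F(g, T) = -g/5 - 5*T = -5*T - g/5)
(v(-5 - 4, -3)*F(5, 0))*2107 = ((2 + (-5 - 4))**2*(-5*0 - 1/5*5))*2107 = ((2 - 9)**2*(0 - 1))*2107 = ((-7)**2*(-1))*2107 = (49*(-1))*2107 = -49*2107 = -103243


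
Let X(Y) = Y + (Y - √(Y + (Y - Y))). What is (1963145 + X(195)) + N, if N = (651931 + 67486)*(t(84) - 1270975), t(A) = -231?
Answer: -914525243367 - √195 ≈ -9.1452e+11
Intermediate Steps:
N = -914527206902 (N = (651931 + 67486)*(-231 - 1270975) = 719417*(-1271206) = -914527206902)
X(Y) = -√Y + 2*Y (X(Y) = Y + (Y - √(Y + 0)) = Y + (Y - √Y) = -√Y + 2*Y)
(1963145 + X(195)) + N = (1963145 + (-√195 + 2*195)) - 914527206902 = (1963145 + (-√195 + 390)) - 914527206902 = (1963145 + (390 - √195)) - 914527206902 = (1963535 - √195) - 914527206902 = -914525243367 - √195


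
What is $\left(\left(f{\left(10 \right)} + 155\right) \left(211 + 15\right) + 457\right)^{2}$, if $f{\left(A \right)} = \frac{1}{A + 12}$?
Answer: $\frac{152466820900}{121} \approx 1.2601 \cdot 10^{9}$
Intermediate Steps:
$f{\left(A \right)} = \frac{1}{12 + A}$
$\left(\left(f{\left(10 \right)} + 155\right) \left(211 + 15\right) + 457\right)^{2} = \left(\left(\frac{1}{12 + 10} + 155\right) \left(211 + 15\right) + 457\right)^{2} = \left(\left(\frac{1}{22} + 155\right) 226 + 457\right)^{2} = \left(\frac{3411}{22} \cdot 226 + 457\right)^{2} = \left(\frac{385443}{11} + 457\right)^{2} = \left(\frac{390470}{11}\right)^{2} = \frac{152466820900}{121}$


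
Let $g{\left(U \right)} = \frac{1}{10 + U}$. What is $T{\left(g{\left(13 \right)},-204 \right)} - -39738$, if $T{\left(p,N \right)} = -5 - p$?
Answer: $\frac{913858}{23} \approx 39733.0$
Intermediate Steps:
$T{\left(g{\left(13 \right)},-204 \right)} - -39738 = \left(-5 - \frac{1}{10 + 13}\right) - -39738 = \left(-5 - \frac{1}{23}\right) + 39738 = - \frac{116}{23} + 39738 = \frac{913858}{23}$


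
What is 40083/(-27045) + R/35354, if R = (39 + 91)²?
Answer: -160005647/159358155 ≈ -1.0041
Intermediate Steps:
R = 16900 (R = 130² = 16900)
40083/(-27045) + R/35354 = 40083/(-27045) + 16900/35354 = 40083*(-1/27045) + 16900*(1/35354) = -13361/9015 + 8450/17677 = -160005647/159358155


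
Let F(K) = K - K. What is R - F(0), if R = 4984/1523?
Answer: 4984/1523 ≈ 3.2725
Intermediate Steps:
F(K) = 0
R = 4984/1523 (R = 4984*(1/1523) = 4984/1523 ≈ 3.2725)
R - F(0) = 4984/1523 - 1*0 = 4984/1523 + 0 = 4984/1523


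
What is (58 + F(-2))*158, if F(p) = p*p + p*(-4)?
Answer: 11060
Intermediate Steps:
F(p) = p² - 4*p
(58 + F(-2))*158 = (58 - 2*(-4 - 2))*158 = (58 - 2*(-6))*158 = (58 + 12)*158 = 70*158 = 11060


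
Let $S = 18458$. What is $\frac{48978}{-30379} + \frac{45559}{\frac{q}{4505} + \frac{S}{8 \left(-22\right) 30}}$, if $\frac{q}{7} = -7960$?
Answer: $- \frac{299452149802662}{104215129121} \approx -2873.4$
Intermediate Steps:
$q = -55720$ ($q = 7 \left(-7960\right) = -55720$)
$\frac{48978}{-30379} + \frac{45559}{\frac{q}{4505} + \frac{S}{8 \left(-22\right) 30}} = \frac{48978}{-30379} + \frac{45559}{- \frac{55720}{4505} + \frac{18458}{8 \left(-22\right) 30}} = 48978 \left(- \frac{1}{30379}\right) + \frac{45559}{\left(-55720\right) \frac{1}{4505} + \frac{18458}{\left(-176\right) 30}} = - \frac{48978}{30379} + \frac{45559}{- \frac{11144}{901} + \frac{18458}{-5280}} = - \frac{48978}{30379} + \frac{45559}{- \frac{11144}{901} + 18458 \left(- \frac{1}{5280}\right)} = - \frac{48978}{30379} + \frac{45559}{- \frac{11144}{901} - \frac{839}{240}} = - \frac{48978}{30379} + \frac{45559}{- \frac{3430499}{216240}} = - \frac{48978}{30379} + 45559 \left(- \frac{216240}{3430499}\right) = - \frac{48978}{30379} - \frac{9851678160}{3430499} = - \frac{299452149802662}{104215129121}$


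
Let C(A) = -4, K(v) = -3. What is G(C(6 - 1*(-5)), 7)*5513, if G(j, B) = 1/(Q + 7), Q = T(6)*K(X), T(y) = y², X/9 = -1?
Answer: -5513/101 ≈ -54.584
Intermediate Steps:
X = -9 (X = 9*(-1) = -9)
Q = -108 (Q = 6²*(-3) = 36*(-3) = -108)
G(j, B) = -1/101 (G(j, B) = 1/(-108 + 7) = 1/(-101) = -1/101)
G(C(6 - 1*(-5)), 7)*5513 = -1/101*5513 = -5513/101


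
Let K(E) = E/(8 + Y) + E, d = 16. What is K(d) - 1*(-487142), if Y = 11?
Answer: 9256018/19 ≈ 4.8716e+5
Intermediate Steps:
K(E) = 20*E/19 (K(E) = E/(8 + 11) + E = E/19 + E = 20*E/19)
K(d) - 1*(-487142) = (20/19)*16 - 1*(-487142) = 320/19 + 487142 = 9256018/19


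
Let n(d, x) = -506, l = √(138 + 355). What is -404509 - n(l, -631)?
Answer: -404003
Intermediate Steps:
l = √493 ≈ 22.204
-404509 - n(l, -631) = -404509 - 1*(-506) = -404509 + 506 = -404003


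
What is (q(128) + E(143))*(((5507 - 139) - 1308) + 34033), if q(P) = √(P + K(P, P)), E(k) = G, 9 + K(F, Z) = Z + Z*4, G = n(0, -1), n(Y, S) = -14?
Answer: -533302 + 38093*√759 ≈ 5.1616e+5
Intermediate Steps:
G = -14
K(F, Z) = -9 + 5*Z (K(F, Z) = -9 + (Z + Z*4) = -9 + (Z + 4*Z) = -9 + 5*Z)
E(k) = -14
q(P) = √(-9 + 6*P) (q(P) = √(P + (-9 + 5*P)) = √(-9 + 6*P))
(q(128) + E(143))*(((5507 - 139) - 1308) + 34033) = (√(-9 + 6*128) - 14)*(((5507 - 139) - 1308) + 34033) = (√(-9 + 768) - 14)*((5368 - 1308) + 34033) = (√759 - 14)*(4060 + 34033) = (-14 + √759)*38093 = -533302 + 38093*√759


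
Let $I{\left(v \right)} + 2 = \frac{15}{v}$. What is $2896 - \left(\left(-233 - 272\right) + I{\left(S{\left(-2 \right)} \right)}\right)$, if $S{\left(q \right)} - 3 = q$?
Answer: $3388$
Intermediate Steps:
$S{\left(q \right)} = 3 + q$
$I{\left(v \right)} = -2 + \frac{15}{v}$
$2896 - \left(\left(-233 - 272\right) + I{\left(S{\left(-2 \right)} \right)}\right) = 2896 - \left(\left(-233 - 272\right) - \left(2 - \frac{15}{3 - 2}\right)\right) = 2896 - \left(-505 - \left(2 - \frac{15}{1}\right)\right) = 2896 - \left(-505 + \left(-2 + 15 \cdot 1\right)\right) = 2896 - \left(-505 + \left(-2 + 15\right)\right) = 2896 - \left(-505 + 13\right) = 2896 - -492 = 2896 + 492 = 3388$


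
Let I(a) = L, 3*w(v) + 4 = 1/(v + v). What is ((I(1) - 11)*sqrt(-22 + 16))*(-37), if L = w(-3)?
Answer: 8251*I*sqrt(6)/18 ≈ 1122.8*I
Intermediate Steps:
w(v) = -4/3 + 1/(6*v) (w(v) = -4/3 + 1/(3*(v + v)) = -4/3 + 1/(3*((2*v))) = -4/3 + (1/(2*v))/3 = -4/3 + 1/(6*v))
L = -25/18 (L = (1/6)*(1 - 8*(-3))/(-3) = (1/6)*(-1/3)*(1 + 24) = (1/6)*(-1/3)*25 = -25/18 ≈ -1.3889)
I(a) = -25/18
((I(1) - 11)*sqrt(-22 + 16))*(-37) = ((-25/18 - 11)*sqrt(-22 + 16))*(-37) = -223*I*sqrt(6)/18*(-37) = 8251*I*sqrt(6)/18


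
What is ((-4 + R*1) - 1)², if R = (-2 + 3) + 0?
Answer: 16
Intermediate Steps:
R = 1 (R = 1 + 0 = 1)
((-4 + R*1) - 1)² = ((-4 + 1*1) - 1)² = ((-4 + 1) - 1)² = (-3 - 1)² = (-4)² = 16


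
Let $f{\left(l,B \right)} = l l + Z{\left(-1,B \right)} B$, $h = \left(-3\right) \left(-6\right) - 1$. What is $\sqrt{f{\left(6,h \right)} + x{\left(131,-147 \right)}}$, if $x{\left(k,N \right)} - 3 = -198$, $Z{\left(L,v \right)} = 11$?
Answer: $2 \sqrt{7} \approx 5.2915$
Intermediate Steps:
$x{\left(k,N \right)} = -195$ ($x{\left(k,N \right)} = 3 - 198 = -195$)
$h = 17$ ($h = 18 - 1 = 17$)
$f{\left(l,B \right)} = l^{2} + 11 B$ ($f{\left(l,B \right)} = l l + 11 B = l^{2} + 11 B$)
$\sqrt{f{\left(6,h \right)} + x{\left(131,-147 \right)}} = \sqrt{\left(6^{2} + 11 \cdot 17\right) - 195} = \sqrt{\left(36 + 187\right) - 195} = \sqrt{223 - 195} = \sqrt{28} = 2 \sqrt{7}$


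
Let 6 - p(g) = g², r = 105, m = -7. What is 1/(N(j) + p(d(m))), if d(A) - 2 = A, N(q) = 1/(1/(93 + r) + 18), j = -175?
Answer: -3565/67537 ≈ -0.052786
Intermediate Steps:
N(q) = 198/3565 (N(q) = 1/(1/(93 + 105) + 18) = 1/(1/198 + 18) = 1/(3565/198) = 198/3565)
d(A) = 2 + A
p(g) = 6 - g²
1/(N(j) + p(d(m))) = 1/(198/3565 + (6 - (2 - 7)²)) = 1/(198/3565 + (6 - 1*(-5)²)) = 1/(198/3565 + (6 - 1*25)) = 1/(198/3565 + (6 - 25)) = 1/(198/3565 - 19) = 1/(-67537/3565) = -3565/67537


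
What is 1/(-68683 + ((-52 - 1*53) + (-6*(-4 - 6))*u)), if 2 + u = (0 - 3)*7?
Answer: -1/70168 ≈ -1.4252e-5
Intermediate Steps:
u = -23 (u = -2 + (0 - 3)*7 = -2 - 3*7 = -2 - 21 = -23)
1/(-68683 + ((-52 - 1*53) + (-6*(-4 - 6))*u)) = 1/(-68683 + ((-52 - 1*53) - 6*(-4 - 6)*(-23))) = 1/(-68683 + ((-52 - 53) - 6*(-10)*(-23))) = 1/(-68683 + (-105 + 60*(-23))) = 1/(-68683 + (-105 - 1380)) = 1/(-68683 - 1485) = 1/(-70168) = -1/70168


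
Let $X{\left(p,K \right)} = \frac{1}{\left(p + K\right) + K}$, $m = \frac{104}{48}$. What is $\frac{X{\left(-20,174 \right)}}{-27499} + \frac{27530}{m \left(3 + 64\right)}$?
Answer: $\frac{1489869420089}{7856134312} \approx 189.64$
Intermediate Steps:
$m = \frac{13}{6}$ ($m = 104 \cdot \frac{1}{48} = \frac{13}{6} \approx 2.1667$)
$X{\left(p,K \right)} = \frac{1}{p + 2 K}$ ($X{\left(p,K \right)} = \frac{1}{\left(K + p\right) + K} = \frac{1}{p + 2 K}$)
$\frac{X{\left(-20,174 \right)}}{-27499} + \frac{27530}{m \left(3 + 64\right)} = \frac{1}{\left(-20 + 2 \cdot 174\right) \left(-27499\right)} + \frac{27530}{\frac{13}{6} \left(3 + 64\right)} = \frac{1}{-20 + 348} \left(- \frac{1}{27499}\right) + \frac{27530}{\frac{13}{6} \cdot 67} = \frac{1}{328} \left(- \frac{1}{27499}\right) + \frac{27530}{\frac{871}{6}} = \frac{1}{328} \left(- \frac{1}{27499}\right) + 27530 \cdot \frac{6}{871} = - \frac{1}{9019672} + \frac{165180}{871} = \frac{1489869420089}{7856134312}$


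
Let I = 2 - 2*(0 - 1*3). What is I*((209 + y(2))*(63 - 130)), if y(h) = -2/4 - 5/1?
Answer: -109076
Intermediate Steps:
y(h) = -11/2 (y(h) = -2*¼ - 5*1 = -½ - 5 = -11/2)
I = 8 (I = 2 - 2*(0 - 3) = 2 - 2*(-3) = 2 + 6 = 8)
I*((209 + y(2))*(63 - 130)) = 8*((209 - 11/2)*(63 - 130)) = 8*((407/2)*(-67)) = 8*(-27269/2) = -109076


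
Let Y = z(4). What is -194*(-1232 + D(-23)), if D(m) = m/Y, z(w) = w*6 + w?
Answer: 3348343/14 ≈ 2.3917e+5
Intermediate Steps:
z(w) = 7*w (z(w) = 6*w + w = 7*w)
Y = 28 (Y = 7*4 = 28)
D(m) = m/28
-194*(-1232 + D(-23)) = -194*(-1232 + (1/28)*(-23)) = -194*(-1232 - 23/28) = -194*(-34519/28) = 3348343/14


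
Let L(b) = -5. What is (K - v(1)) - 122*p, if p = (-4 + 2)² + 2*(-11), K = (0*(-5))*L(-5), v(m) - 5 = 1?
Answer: 2190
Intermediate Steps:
v(m) = 6 (v(m) = 5 + 1 = 6)
K = 0 (K = (0*(-5))*(-5) = 0*(-5) = 0)
p = -18 (p = (-2)² - 22 = 4 - 22 = -18)
(K - v(1)) - 122*p = (0 - 1*6) - 122*(-18) = (0 - 6) + 2196 = -6 + 2196 = 2190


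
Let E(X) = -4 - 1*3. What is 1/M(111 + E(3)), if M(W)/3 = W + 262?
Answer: 1/1098 ≈ 0.00091075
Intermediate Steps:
E(X) = -7 (E(X) = -4 - 3 = -7)
M(W) = 786 + 3*W (M(W) = 3*(W + 262) = 3*(262 + W) = 786 + 3*W)
1/M(111 + E(3)) = 1/(786 + 3*(111 - 7)) = 1/(786 + 3*104) = 1/(786 + 312) = 1/1098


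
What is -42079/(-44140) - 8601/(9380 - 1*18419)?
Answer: 253333407/132993820 ≈ 1.9049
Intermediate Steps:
-42079/(-44140) - 8601/(9380 - 1*18419) = -42079*(-1/44140) - 8601/(9380 - 18419) = 42079/44140 - 8601/(-9039) = 42079/44140 - 8601*(-1/9039) = 42079/44140 + 2867/3013 = 253333407/132993820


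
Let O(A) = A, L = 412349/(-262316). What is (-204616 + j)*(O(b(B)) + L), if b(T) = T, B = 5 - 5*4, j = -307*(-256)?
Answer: 136959386034/65579 ≈ 2.0885e+6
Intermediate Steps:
j = 78592
B = -15 (B = 5 - 20 = -15)
L = -412349/262316 (L = 412349*(-1/262316) = -412349/262316 ≈ -1.5720)
(-204616 + j)*(O(b(B)) + L) = (-204616 + 78592)*(-15 - 412349/262316) = -126024*(-4347089/262316) = 136959386034/65579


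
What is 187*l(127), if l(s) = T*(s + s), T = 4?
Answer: 189992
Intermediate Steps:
l(s) = 8*s (l(s) = 4*(s + s) = 4*(2*s) = 8*s)
187*l(127) = 187*(8*127) = 187*1016 = 189992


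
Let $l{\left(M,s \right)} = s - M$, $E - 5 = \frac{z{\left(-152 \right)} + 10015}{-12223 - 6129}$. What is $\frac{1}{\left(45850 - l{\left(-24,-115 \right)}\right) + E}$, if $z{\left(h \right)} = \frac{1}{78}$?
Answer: $\frac{1431456}{65768896205} \approx 2.1765 \cdot 10^{-5}$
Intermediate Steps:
$z{\left(h \right)} = \frac{1}{78}$
$E = \frac{6376109}{1431456}$ ($E = 5 + \frac{\frac{1}{78} + 10015}{-12223 - 6129} = 5 + \frac{781171}{78 \left(-18352\right)} = 5 + \frac{781171}{78} \left(- \frac{1}{18352}\right) = 5 - \frac{781171}{1431456} = \frac{6376109}{1431456} \approx 4.4543$)
$\frac{1}{\left(45850 - l{\left(-24,-115 \right)}\right) + E} = \frac{1}{\left(45850 - \left(-115 - -24\right)\right) + \frac{6376109}{1431456}} = \frac{1}{\left(45850 - \left(-115 + 24\right)\right) + \frac{6376109}{1431456}} = \frac{1}{\left(45850 - -91\right) + \frac{6376109}{1431456}} = \frac{1}{\left(45850 + 91\right) + \frac{6376109}{1431456}} = \frac{1}{45941 + \frac{6376109}{1431456}} = \frac{1}{\frac{65768896205}{1431456}} = \frac{1431456}{65768896205}$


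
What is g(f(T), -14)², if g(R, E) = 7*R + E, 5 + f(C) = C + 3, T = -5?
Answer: 3969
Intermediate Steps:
f(C) = -2 + C (f(C) = -5 + (C + 3) = -5 + (3 + C) = -2 + C)
g(R, E) = E + 7*R
g(f(T), -14)² = (-14 + 7*(-2 - 5))² = (-14 + 7*(-7))² = (-14 - 49)² = (-63)² = 3969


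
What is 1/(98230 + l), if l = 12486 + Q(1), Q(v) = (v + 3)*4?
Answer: 1/110732 ≈ 9.0308e-6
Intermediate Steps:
Q(v) = 12 + 4*v (Q(v) = (3 + v)*4 = 12 + 4*v)
l = 12502 (l = 12486 + (12 + 4*1) = 12486 + (12 + 4) = 12486 + 16 = 12502)
1/(98230 + l) = 1/(98230 + 12502) = 1/110732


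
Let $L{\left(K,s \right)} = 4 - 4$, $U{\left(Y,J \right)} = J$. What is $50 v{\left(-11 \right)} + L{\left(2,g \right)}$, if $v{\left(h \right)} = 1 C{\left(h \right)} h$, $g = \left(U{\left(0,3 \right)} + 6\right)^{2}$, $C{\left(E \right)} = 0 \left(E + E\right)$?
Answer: $0$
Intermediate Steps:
$C{\left(E \right)} = 0$ ($C{\left(E \right)} = 0 \cdot 2 E = 0$)
$g = 81$ ($g = \left(3 + 6\right)^{2} = 9^{2} = 81$)
$v{\left(h \right)} = 0$ ($v{\left(h \right)} = 1 \cdot 0 h = 0 h = 0$)
$L{\left(K,s \right)} = 0$
$50 v{\left(-11 \right)} + L{\left(2,g \right)} = 50 \cdot 0 + 0 = 0 + 0 = 0$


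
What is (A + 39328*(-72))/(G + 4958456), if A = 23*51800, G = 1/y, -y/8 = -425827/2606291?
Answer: -5587586069056/16891558151187 ≈ -0.33079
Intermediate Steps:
y = 3406616/2606291 (y = -(-3406616)/2606291 = -8*(-425827/2606291) = 3406616/2606291 ≈ 1.3071)
G = 2606291/3406616 (G = 1/(3406616/2606291) = 2606291/3406616 ≈ 0.76507)
A = 1191400
(A + 39328*(-72))/(G + 4958456) = (1191400 + 39328*(-72))/(2606291/3406616 + 4958456) = (1191400 - 2831616)/(16891558151187/3406616) = -1640216*3406616/16891558151187 = -5587586069056/16891558151187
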